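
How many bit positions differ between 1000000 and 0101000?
XOR = 1101000, count of 1s = 3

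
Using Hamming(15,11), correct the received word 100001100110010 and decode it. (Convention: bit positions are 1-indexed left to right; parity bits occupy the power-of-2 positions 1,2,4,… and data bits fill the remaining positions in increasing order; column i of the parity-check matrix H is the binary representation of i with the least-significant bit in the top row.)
Syndrome s = H · r^T (mod 2), r = 100001100110010:
  s[0] = (101010101010101)·(100001100110010) mod 2 = 1+0+0+0+0+0+1+0+0+0+1+0+0+0+0 mod 2 = 1
  s[1] = (011001100110011)·(100001100110010) mod 2 = 0+0+0+0+0+1+1+0+0+1+1+0+0+1+0 mod 2 = 1
  s[2] = (000111100001111)·(100001100110010) mod 2 = 0+0+0+0+0+1+1+0+0+0+0+0+0+1+0 mod 2 = 1
  s[3] = (000000011111111)·(100001100110010) mod 2 = 0+0+0+0+0+0+0+0+0+1+1+0+0+1+0 mod 2 = 1
Syndrome = 1111
Column 15 of H equals this syndrome → error at bit 15 (1-indexed).
Flip bit 15: 100001100110010 → 100001100110011
Extract data bits at positions {3,5,6,7,9,10,11,12,13,14,15}: 00110110011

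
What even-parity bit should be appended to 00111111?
Sum of data bits: 0+0+1+1+1+1+1+1 = 6.
6 mod 2 = 0, so parity bit = 0.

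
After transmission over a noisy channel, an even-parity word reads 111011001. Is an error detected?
Sum of received bits: 1+1+1+0+1+1+0+0+1 = 6; 6 mod 2 = 0. Result is 0 → no error detected.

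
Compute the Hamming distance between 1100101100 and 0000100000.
XOR = 1100001100, count of 1s = 4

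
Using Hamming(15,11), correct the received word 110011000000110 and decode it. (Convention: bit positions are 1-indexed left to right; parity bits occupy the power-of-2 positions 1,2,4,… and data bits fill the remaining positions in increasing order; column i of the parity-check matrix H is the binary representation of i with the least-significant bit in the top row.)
Syndrome s = H · r^T (mod 2), r = 110011000000110:
  s[0] = (101010101010101)·(110011000000110) mod 2 = 1+0+0+0+1+0+0+0+0+0+0+0+1+0+0 mod 2 = 1
  s[1] = (011001100110011)·(110011000000110) mod 2 = 0+1+0+0+0+1+0+0+0+0+0+0+0+1+0 mod 2 = 1
  s[2] = (000111100001111)·(110011000000110) mod 2 = 0+0+0+0+1+1+0+0+0+0+0+0+1+1+0 mod 2 = 0
  s[3] = (000000011111111)·(110011000000110) mod 2 = 0+0+0+0+0+0+0+0+0+0+0+0+1+1+0 mod 2 = 0
Syndrome = 1100
Column 3 of H equals this syndrome → error at bit 3 (1-indexed).
Flip bit 3: 110011000000110 → 111011000000110
Extract data bits at positions {3,5,6,7,9,10,11,12,13,14,15}: 11100000110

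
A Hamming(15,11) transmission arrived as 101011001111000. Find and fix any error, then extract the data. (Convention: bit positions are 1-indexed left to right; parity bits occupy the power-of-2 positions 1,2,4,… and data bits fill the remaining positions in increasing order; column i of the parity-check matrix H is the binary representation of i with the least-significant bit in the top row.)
Syndrome s = H · r^T (mod 2), r = 101011001111000:
  s[0] = (101010101010101)·(101011001111000) mod 2 = 1+0+1+0+1+0+0+0+1+0+1+0+0+0+0 mod 2 = 1
  s[1] = (011001100110011)·(101011001111000) mod 2 = 0+0+1+0+0+1+0+0+0+1+1+0+0+0+0 mod 2 = 0
  s[2] = (000111100001111)·(101011001111000) mod 2 = 0+0+0+0+1+1+0+0+0+0+0+1+0+0+0 mod 2 = 1
  s[3] = (000000011111111)·(101011001111000) mod 2 = 0+0+0+0+0+0+0+0+1+1+1+1+0+0+0 mod 2 = 0
Syndrome = 1010
Column 5 of H equals this syndrome → error at bit 5 (1-indexed).
Flip bit 5: 101011001111000 → 101001001111000
Extract data bits at positions {3,5,6,7,9,10,11,12,13,14,15}: 10101111000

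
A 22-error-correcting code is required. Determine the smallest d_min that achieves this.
Correcting t errors requires d_min ≥ 2t + 1 = 2·22 + 1 = 45.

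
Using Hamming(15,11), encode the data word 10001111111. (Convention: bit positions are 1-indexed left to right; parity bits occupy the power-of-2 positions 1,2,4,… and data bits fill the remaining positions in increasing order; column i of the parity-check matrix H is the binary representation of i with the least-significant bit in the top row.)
Codeword c = d · G (mod 2), d = 10001111111:
  c[0] = d·G[:,0] = (10001111111)·(11011010101) mod 2 = 1+0+0+0+1+0+1+0+1+0+1 mod 2 = 1
  c[1] = d·G[:,1] = (10001111111)·(10110110011) mod 2 = 1+0+0+0+0+1+1+0+0+1+1 mod 2 = 1
  c[2] = d·G[:,2] = (10001111111)·(10000000000) mod 2 = 1+0+0+0+0+0+0+0+0+0+0 mod 2 = 1
  c[3] = d·G[:,3] = (10001111111)·(01110001111) mod 2 = 0+0+0+0+0+0+0+1+1+1+1 mod 2 = 0
  c[4] = d·G[:,4] = (10001111111)·(01000000000) mod 2 = 0+0+0+0+0+0+0+0+0+0+0 mod 2 = 0
  c[5] = d·G[:,5] = (10001111111)·(00100000000) mod 2 = 0+0+0+0+0+0+0+0+0+0+0 mod 2 = 0
  c[6] = d·G[:,6] = (10001111111)·(00010000000) mod 2 = 0+0+0+0+0+0+0+0+0+0+0 mod 2 = 0
  c[7] = d·G[:,7] = (10001111111)·(00001111111) mod 2 = 0+0+0+0+1+1+1+1+1+1+1 mod 2 = 1
  c[8] = d·G[:,8] = (10001111111)·(00001000000) mod 2 = 0+0+0+0+1+0+0+0+0+0+0 mod 2 = 1
  c[9] = d·G[:,9] = (10001111111)·(00000100000) mod 2 = 0+0+0+0+0+1+0+0+0+0+0 mod 2 = 1
  c[10] = d·G[:,10] = (10001111111)·(00000010000) mod 2 = 0+0+0+0+0+0+1+0+0+0+0 mod 2 = 1
  c[11] = d·G[:,11] = (10001111111)·(00000001000) mod 2 = 0+0+0+0+0+0+0+1+0+0+0 mod 2 = 1
  c[12] = d·G[:,12] = (10001111111)·(00000000100) mod 2 = 0+0+0+0+0+0+0+0+1+0+0 mod 2 = 1
  c[13] = d·G[:,13] = (10001111111)·(00000000010) mod 2 = 0+0+0+0+0+0+0+0+0+1+0 mod 2 = 1
  c[14] = d·G[:,14] = (10001111111)·(00000000001) mod 2 = 0+0+0+0+0+0+0+0+0+0+1 mod 2 = 1
Codeword = 111000011111111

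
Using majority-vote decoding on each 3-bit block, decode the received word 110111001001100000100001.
Split into 3-bit blocks and majority-vote each:
  block 1 = 110: 2 ones, 1 zeros → 1
  block 2 = 111: 3 ones, 0 zeros → 1
  block 3 = 001: 1 ones, 2 zeros → 0
  block 4 = 001: 1 ones, 2 zeros → 0
  block 5 = 100: 1 ones, 2 zeros → 0
  block 6 = 000: 0 ones, 3 zeros → 0
  block 7 = 100: 1 ones, 2 zeros → 0
  block 8 = 001: 1 ones, 2 zeros → 0
Decoded = 11000000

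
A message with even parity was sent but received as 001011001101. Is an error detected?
Sum of received bits: 0+0+1+0+1+1+0+0+1+1+0+1 = 6; 6 mod 2 = 0. Result is 0 → no error detected.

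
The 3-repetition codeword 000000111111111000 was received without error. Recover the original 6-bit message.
Split into 3-bit blocks: 000 000 111 111 111 000
Data = 001110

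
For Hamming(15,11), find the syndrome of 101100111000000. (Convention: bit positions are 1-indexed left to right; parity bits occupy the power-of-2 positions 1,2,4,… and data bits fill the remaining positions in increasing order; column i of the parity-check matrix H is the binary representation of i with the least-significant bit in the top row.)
Syndrome s = H · r^T (mod 2), r = 101100111000000:
  s[0] = (101010101010101)·(101100111000000) mod 2 = 1+0+1+0+0+0+1+0+1+0+0+0+0+0+0 mod 2 = 0
  s[1] = (011001100110011)·(101100111000000) mod 2 = 0+0+1+0+0+0+1+0+0+0+0+0+0+0+0 mod 2 = 0
  s[2] = (000111100001111)·(101100111000000) mod 2 = 0+0+0+1+0+0+1+0+0+0+0+0+0+0+0 mod 2 = 0
  s[3] = (000000011111111)·(101100111000000) mod 2 = 0+0+0+0+0+0+0+1+1+0+0+0+0+0+0 mod 2 = 0
Syndrome = 0000
s = 0: no error detected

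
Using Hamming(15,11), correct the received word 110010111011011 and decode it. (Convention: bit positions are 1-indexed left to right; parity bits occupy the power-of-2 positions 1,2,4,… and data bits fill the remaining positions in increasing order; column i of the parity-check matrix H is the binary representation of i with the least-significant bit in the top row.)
Syndrome s = H · r^T (mod 2), r = 110010111011011:
  s[0] = (101010101010101)·(110010111011011) mod 2 = 1+0+0+0+1+0+1+0+1+0+1+0+0+0+1 mod 2 = 0
  s[1] = (011001100110011)·(110010111011011) mod 2 = 0+1+0+0+0+0+1+0+0+0+1+0+0+1+1 mod 2 = 1
  s[2] = (000111100001111)·(110010111011011) mod 2 = 0+0+0+0+1+0+1+0+0+0+0+1+0+1+1 mod 2 = 1
  s[3] = (000000011111111)·(110010111011011) mod 2 = 0+0+0+0+0+0+0+1+1+0+1+1+0+1+1 mod 2 = 0
Syndrome = 0110
Column 6 of H equals this syndrome → error at bit 6 (1-indexed).
Flip bit 6: 110010111011011 → 110011111011011
Extract data bits at positions {3,5,6,7,9,10,11,12,13,14,15}: 01111011011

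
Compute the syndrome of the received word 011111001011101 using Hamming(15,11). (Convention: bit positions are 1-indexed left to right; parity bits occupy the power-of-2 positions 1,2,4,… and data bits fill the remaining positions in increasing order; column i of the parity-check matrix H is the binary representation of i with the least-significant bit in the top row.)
Syndrome s = H · r^T (mod 2), r = 011111001011101:
  s[0] = (101010101010101)·(011111001011101) mod 2 = 0+0+1+0+1+0+0+0+1+0+1+0+1+0+1 mod 2 = 0
  s[1] = (011001100110011)·(011111001011101) mod 2 = 0+1+1+0+0+1+0+0+0+0+1+0+0+0+1 mod 2 = 1
  s[2] = (000111100001111)·(011111001011101) mod 2 = 0+0+0+1+1+1+0+0+0+0+0+1+1+0+1 mod 2 = 0
  s[3] = (000000011111111)·(011111001011101) mod 2 = 0+0+0+0+0+0+0+0+1+0+1+1+1+0+1 mod 2 = 1
Syndrome = 0101
Non-zero syndrome: error at position 10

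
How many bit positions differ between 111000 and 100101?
XOR = 011101, count of 1s = 4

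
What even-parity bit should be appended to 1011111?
Sum of data bits: 1+0+1+1+1+1+1 = 6.
6 mod 2 = 0, so parity bit = 0.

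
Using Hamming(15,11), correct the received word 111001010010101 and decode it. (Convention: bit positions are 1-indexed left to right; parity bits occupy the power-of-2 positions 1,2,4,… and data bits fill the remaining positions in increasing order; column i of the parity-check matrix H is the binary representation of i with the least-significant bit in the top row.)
Syndrome s = H · r^T (mod 2), r = 111001010010101:
  s[0] = (101010101010101)·(111001010010101) mod 2 = 1+0+1+0+0+0+0+0+0+0+1+0+1+0+1 mod 2 = 1
  s[1] = (011001100110011)·(111001010010101) mod 2 = 0+1+1+0+0+1+0+0+0+0+1+0+0+0+1 mod 2 = 1
  s[2] = (000111100001111)·(111001010010101) mod 2 = 0+0+0+0+0+1+0+0+0+0+0+0+1+0+1 mod 2 = 1
  s[3] = (000000011111111)·(111001010010101) mod 2 = 0+0+0+0+0+0+0+1+0+0+1+0+1+0+1 mod 2 = 0
Syndrome = 1110
Column 7 of H equals this syndrome → error at bit 7 (1-indexed).
Flip bit 7: 111001010010101 → 111001110010101
Extract data bits at positions {3,5,6,7,9,10,11,12,13,14,15}: 10110010101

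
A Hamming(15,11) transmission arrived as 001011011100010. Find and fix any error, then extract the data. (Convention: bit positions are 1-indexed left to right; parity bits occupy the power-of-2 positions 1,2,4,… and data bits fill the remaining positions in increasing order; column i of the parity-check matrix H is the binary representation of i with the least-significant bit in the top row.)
Syndrome s = H · r^T (mod 2), r = 001011011100010:
  s[0] = (101010101010101)·(001011011100010) mod 2 = 0+0+1+0+1+0+0+0+1+0+0+0+0+0+0 mod 2 = 1
  s[1] = (011001100110011)·(001011011100010) mod 2 = 0+0+1+0+0+1+0+0+0+1+0+0+0+1+0 mod 2 = 0
  s[2] = (000111100001111)·(001011011100010) mod 2 = 0+0+0+0+1+1+0+0+0+0+0+0+0+1+0 mod 2 = 1
  s[3] = (000000011111111)·(001011011100010) mod 2 = 0+0+0+0+0+0+0+1+1+1+0+0+0+1+0 mod 2 = 0
Syndrome = 1010
Column 5 of H equals this syndrome → error at bit 5 (1-indexed).
Flip bit 5: 001011011100010 → 001001011100010
Extract data bits at positions {3,5,6,7,9,10,11,12,13,14,15}: 10101100010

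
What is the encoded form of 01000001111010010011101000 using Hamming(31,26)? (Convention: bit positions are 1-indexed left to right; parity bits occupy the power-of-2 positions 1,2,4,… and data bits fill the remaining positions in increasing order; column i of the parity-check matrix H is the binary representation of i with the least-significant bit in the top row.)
Codeword c = d · G (mod 2), d = 01000001111010010011101000:
  c[0] = d·G[:,0] = (01000001111010010011101000)·(11011010101101010101010101) mod 2 = 0+1+0+0+0+0+0+0+1+0+1+0+0+0+0+1+0+0+0+1+0+0+0+0+0+0 mod 2 = 1
  c[1] = d·G[:,1] = (01000001111010010011101000)·(10110110011011001100110011) mod 2 = 0+0+0+0+0+0+0+0+0+1+1+0+1+0+0+0+0+0+0+0+1+0+0+0+0+0 mod 2 = 0
  c[2] = d·G[:,2] = (01000001111010010011101000)·(10000000000000000000000000) mod 2 = 0+0+0+0+0+0+0+0+0+0+0+0+0+0+0+0+0+0+0+0+0+0+0+0+0+0 mod 2 = 0
  c[3] = d·G[:,3] = (01000001111010010011101000)·(01110001111000111100001111) mod 2 = 0+1+0+0+0+0+0+1+1+1+1+0+0+0+0+1+0+0+0+0+0+0+1+0+0+0 mod 2 = 1
  c[4] = d·G[:,4] = (01000001111010010011101000)·(01000000000000000000000000) mod 2 = 0+1+0+0+0+0+0+0+0+0+0+0+0+0+0+0+0+0+0+0+0+0+0+0+0+0 mod 2 = 1
  c[5] = d·G[:,5] = (01000001111010010011101000)·(00100000000000000000000000) mod 2 = 0+0+0+0+0+0+0+0+0+0+0+0+0+0+0+0+0+0+0+0+0+0+0+0+0+0 mod 2 = 0
  c[6] = d·G[:,6] = (01000001111010010011101000)·(00010000000000000000000000) mod 2 = 0+0+0+0+0+0+0+0+0+0+0+0+0+0+0+0+0+0+0+0+0+0+0+0+0+0 mod 2 = 0
  c[7] = d·G[:,7] = (01000001111010010011101000)·(00001111111000000011111111) mod 2 = 0+0+0+0+0+0+0+1+1+1+1+0+0+0+0+0+0+0+1+1+1+0+1+0+0+0 mod 2 = 0
  c[8] = d·G[:,8] = (01000001111010010011101000)·(00001000000000000000000000) mod 2 = 0+0+0+0+0+0+0+0+0+0+0+0+0+0+0+0+0+0+0+0+0+0+0+0+0+0 mod 2 = 0
  c[9] = d·G[:,9] = (01000001111010010011101000)·(00000100000000000000000000) mod 2 = 0+0+0+0+0+0+0+0+0+0+0+0+0+0+0+0+0+0+0+0+0+0+0+0+0+0 mod 2 = 0
  c[10] = d·G[:,10] = (01000001111010010011101000)·(00000010000000000000000000) mod 2 = 0+0+0+0+0+0+0+0+0+0+0+0+0+0+0+0+0+0+0+0+0+0+0+0+0+0 mod 2 = 0
  c[11] = d·G[:,11] = (01000001111010010011101000)·(00000001000000000000000000) mod 2 = 0+0+0+0+0+0+0+1+0+0+0+0+0+0+0+0+0+0+0+0+0+0+0+0+0+0 mod 2 = 1
  c[12] = d·G[:,12] = (01000001111010010011101000)·(00000000100000000000000000) mod 2 = 0+0+0+0+0+0+0+0+1+0+0+0+0+0+0+0+0+0+0+0+0+0+0+0+0+0 mod 2 = 1
  c[13] = d·G[:,13] = (01000001111010010011101000)·(00000000010000000000000000) mod 2 = 0+0+0+0+0+0+0+0+0+1+0+0+0+0+0+0+0+0+0+0+0+0+0+0+0+0 mod 2 = 1
  c[14] = d·G[:,14] = (01000001111010010011101000)·(00000000001000000000000000) mod 2 = 0+0+0+0+0+0+0+0+0+0+1+0+0+0+0+0+0+0+0+0+0+0+0+0+0+0 mod 2 = 1
  c[15] = d·G[:,15] = (01000001111010010011101000)·(00000000000111111111111111) mod 2 = 0+0+0+0+0+0+0+0+0+0+0+0+1+0+0+1+0+0+1+1+1+0+1+0+0+0 mod 2 = 0
  c[16] = d·G[:,16] = (01000001111010010011101000)·(00000000000100000000000000) mod 2 = 0+0+0+0+0+0+0+0+0+0+0+0+0+0+0+0+0+0+0+0+0+0+0+0+0+0 mod 2 = 0
  c[17] = d·G[:,17] = (01000001111010010011101000)·(00000000000010000000000000) mod 2 = 0+0+0+0+0+0+0+0+0+0+0+0+1+0+0+0+0+0+0+0+0+0+0+0+0+0 mod 2 = 1
  c[18] = d·G[:,18] = (01000001111010010011101000)·(00000000000001000000000000) mod 2 = 0+0+0+0+0+0+0+0+0+0+0+0+0+0+0+0+0+0+0+0+0+0+0+0+0+0 mod 2 = 0
  c[19] = d·G[:,19] = (01000001111010010011101000)·(00000000000000100000000000) mod 2 = 0+0+0+0+0+0+0+0+0+0+0+0+0+0+0+0+0+0+0+0+0+0+0+0+0+0 mod 2 = 0
  c[20] = d·G[:,20] = (01000001111010010011101000)·(00000000000000010000000000) mod 2 = 0+0+0+0+0+0+0+0+0+0+0+0+0+0+0+1+0+0+0+0+0+0+0+0+0+0 mod 2 = 1
  c[21] = d·G[:,21] = (01000001111010010011101000)·(00000000000000001000000000) mod 2 = 0+0+0+0+0+0+0+0+0+0+0+0+0+0+0+0+0+0+0+0+0+0+0+0+0+0 mod 2 = 0
  c[22] = d·G[:,22] = (01000001111010010011101000)·(00000000000000000100000000) mod 2 = 0+0+0+0+0+0+0+0+0+0+0+0+0+0+0+0+0+0+0+0+0+0+0+0+0+0 mod 2 = 0
  c[23] = d·G[:,23] = (01000001111010010011101000)·(00000000000000000010000000) mod 2 = 0+0+0+0+0+0+0+0+0+0+0+0+0+0+0+0+0+0+1+0+0+0+0+0+0+0 mod 2 = 1
  c[24] = d·G[:,24] = (01000001111010010011101000)·(00000000000000000001000000) mod 2 = 0+0+0+0+0+0+0+0+0+0+0+0+0+0+0+0+0+0+0+1+0+0+0+0+0+0 mod 2 = 1
  c[25] = d·G[:,25] = (01000001111010010011101000)·(00000000000000000000100000) mod 2 = 0+0+0+0+0+0+0+0+0+0+0+0+0+0+0+0+0+0+0+0+1+0+0+0+0+0 mod 2 = 1
  c[26] = d·G[:,26] = (01000001111010010011101000)·(00000000000000000000010000) mod 2 = 0+0+0+0+0+0+0+0+0+0+0+0+0+0+0+0+0+0+0+0+0+0+0+0+0+0 mod 2 = 0
  c[27] = d·G[:,27] = (01000001111010010011101000)·(00000000000000000000001000) mod 2 = 0+0+0+0+0+0+0+0+0+0+0+0+0+0+0+0+0+0+0+0+0+0+1+0+0+0 mod 2 = 1
  c[28] = d·G[:,28] = (01000001111010010011101000)·(00000000000000000000000100) mod 2 = 0+0+0+0+0+0+0+0+0+0+0+0+0+0+0+0+0+0+0+0+0+0+0+0+0+0 mod 2 = 0
  c[29] = d·G[:,29] = (01000001111010010011101000)·(00000000000000000000000010) mod 2 = 0+0+0+0+0+0+0+0+0+0+0+0+0+0+0+0+0+0+0+0+0+0+0+0+0+0 mod 2 = 0
  c[30] = d·G[:,30] = (01000001111010010011101000)·(00000000000000000000000001) mod 2 = 0+0+0+0+0+0+0+0+0+0+0+0+0+0+0+0+0+0+0+0+0+0+0+0+0+0 mod 2 = 0
Codeword = 1001100000011110010010011101000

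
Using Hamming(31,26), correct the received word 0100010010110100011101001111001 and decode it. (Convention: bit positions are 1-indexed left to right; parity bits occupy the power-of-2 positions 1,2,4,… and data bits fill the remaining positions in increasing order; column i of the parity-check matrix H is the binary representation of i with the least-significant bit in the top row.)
Syndrome s = H · r^T (mod 2), r = 0100010010110100011101001111001:
  s[0] = (1010101010101010101010101010101)·(0100010010110100011101001111001) mod 2 = 0+0+0+0+0+0+0+0+1+0+1+0+0+0+0+0+0+0+1+0+0+0+0+0+1+0+1+0+0+0+1 mod 2 = 0
  s[1] = (0110011001100110011001100110011)·(0100010010110100011101001111001) mod 2 = 0+1+0+0+0+1+0+0+0+0+1+0+0+1+0+0+0+1+1+0+0+1+0+0+0+1+1+0+0+0+1 mod 2 = 0
  s[2] = (0001111000011110000111100001111)·(0100010010110100011101001111001) mod 2 = 0+0+0+0+0+1+0+0+0+0+0+1+0+1+0+0+0+0+0+1+0+1+0+0+0+0+0+1+0+0+1 mod 2 = 1
  s[3] = (0000000111111110000000011111111)·(0100010010110100011101001111001) mod 2 = 0+0+0+0+0+0+0+0+1+0+1+1+0+1+0+0+0+0+0+0+0+0+0+0+1+1+1+1+0+0+1 mod 2 = 1
  s[4] = (0000000000000001111111111111111)·(0100010010110100011101001111001) mod 2 = 0+0+0+0+0+0+0+0+0+0+0+0+0+0+0+0+0+1+1+1+0+1+0+0+1+1+1+1+0+0+1 mod 2 = 1
Syndrome = 00111
Column 28 of H equals this syndrome → error at bit 28 (1-indexed).
Flip bit 28: 0100010010110100011101001111001 → 0100010010110100011101001110001
Extract data bits at positions {3,5,6,7,9,10,11,12,13,14,15,17,18,19,20,21,22,23,24,25,26,27,28,29,30,31}: 00101011010011101001110001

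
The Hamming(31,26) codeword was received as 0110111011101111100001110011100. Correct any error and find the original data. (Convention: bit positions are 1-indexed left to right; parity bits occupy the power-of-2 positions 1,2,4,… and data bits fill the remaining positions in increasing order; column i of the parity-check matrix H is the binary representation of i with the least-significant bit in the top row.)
Syndrome s = H · r^T (mod 2), r = 0110111011101111100001110011100:
  s[0] = (1010101010101010101010101010101)·(0110111011101111100001110011100) mod 2 = 0+0+1+0+1+0+1+0+1+0+1+0+1+0+1+0+1+0+0+0+0+0+1+0+0+0+1+0+1+0+0 mod 2 = 1
  s[1] = (0110011001100110011001100110011)·(0110111011101111100001110011100) mod 2 = 0+1+1+0+0+1+1+0+0+1+1+0+0+1+1+0+0+0+0+0+0+1+1+0+0+0+1+0+0+0+0 mod 2 = 1
  s[2] = (0001111000011110000111100001111)·(0110111011101111100001110011100) mod 2 = 0+0+0+0+1+1+1+0+0+0+0+0+1+1+1+0+0+0+0+0+0+1+1+0+0+0+0+1+1+0+0 mod 2 = 0
  s[3] = (0000000111111110000000011111111)·(0110111011101111100001110011100) mod 2 = 0+0+0+0+0+0+0+0+1+1+1+0+1+1+1+0+0+0+0+0+0+0+0+1+0+0+1+1+1+0+0 mod 2 = 0
  s[4] = (0000000000000001111111111111111)·(0110111011101111100001110011100) mod 2 = 0+0+0+0+0+0+0+0+0+0+0+0+0+0+0+1+1+0+0+0+0+1+1+1+0+0+1+1+1+0+0 mod 2 = 0
Syndrome = 11000
Column 3 of H equals this syndrome → error at bit 3 (1-indexed).
Flip bit 3: 0110111011101111100001110011100 → 0100111011101111100001110011100
Extract data bits at positions {3,5,6,7,9,10,11,12,13,14,15,17,18,19,20,21,22,23,24,25,26,27,28,29,30,31}: 01111110111100001110011100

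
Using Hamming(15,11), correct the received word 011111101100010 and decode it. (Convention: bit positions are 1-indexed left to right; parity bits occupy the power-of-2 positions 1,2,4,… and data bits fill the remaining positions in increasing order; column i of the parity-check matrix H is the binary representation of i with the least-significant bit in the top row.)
Syndrome s = H · r^T (mod 2), r = 011111101100010:
  s[0] = (101010101010101)·(011111101100010) mod 2 = 0+0+1+0+1+0+1+0+1+0+0+0+0+0+0 mod 2 = 0
  s[1] = (011001100110011)·(011111101100010) mod 2 = 0+1+1+0+0+1+1+0+0+1+0+0+0+1+0 mod 2 = 0
  s[2] = (000111100001111)·(011111101100010) mod 2 = 0+0+0+1+1+1+1+0+0+0+0+0+0+1+0 mod 2 = 1
  s[3] = (000000011111111)·(011111101100010) mod 2 = 0+0+0+0+0+0+0+0+1+1+0+0+0+1+0 mod 2 = 1
Syndrome = 0011
Column 12 of H equals this syndrome → error at bit 12 (1-indexed).
Flip bit 12: 011111101100010 → 011111101101010
Extract data bits at positions {3,5,6,7,9,10,11,12,13,14,15}: 11111101010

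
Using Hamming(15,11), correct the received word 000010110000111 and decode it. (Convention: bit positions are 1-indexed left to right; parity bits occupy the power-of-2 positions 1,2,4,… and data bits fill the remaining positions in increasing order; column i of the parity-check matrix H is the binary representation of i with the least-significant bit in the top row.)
Syndrome s = H · r^T (mod 2), r = 000010110000111:
  s[0] = (101010101010101)·(000010110000111) mod 2 = 0+0+0+0+1+0+1+0+0+0+0+0+1+0+1 mod 2 = 0
  s[1] = (011001100110011)·(000010110000111) mod 2 = 0+0+0+0+0+0+1+0+0+0+0+0+0+1+1 mod 2 = 1
  s[2] = (000111100001111)·(000010110000111) mod 2 = 0+0+0+0+1+0+1+0+0+0+0+0+1+1+1 mod 2 = 1
  s[3] = (000000011111111)·(000010110000111) mod 2 = 0+0+0+0+0+0+0+1+0+0+0+0+1+1+1 mod 2 = 0
Syndrome = 0110
Column 6 of H equals this syndrome → error at bit 6 (1-indexed).
Flip bit 6: 000010110000111 → 000011110000111
Extract data bits at positions {3,5,6,7,9,10,11,12,13,14,15}: 01110000111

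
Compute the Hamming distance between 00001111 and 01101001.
XOR = 01100110, count of 1s = 4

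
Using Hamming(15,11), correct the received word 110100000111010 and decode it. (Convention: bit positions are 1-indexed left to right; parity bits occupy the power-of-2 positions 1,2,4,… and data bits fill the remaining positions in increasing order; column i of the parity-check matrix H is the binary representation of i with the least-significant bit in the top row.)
Syndrome s = H · r^T (mod 2), r = 110100000111010:
  s[0] = (101010101010101)·(110100000111010) mod 2 = 1+0+0+0+0+0+0+0+0+0+1+0+0+0+0 mod 2 = 0
  s[1] = (011001100110011)·(110100000111010) mod 2 = 0+1+0+0+0+0+0+0+0+1+1+0+0+1+0 mod 2 = 0
  s[2] = (000111100001111)·(110100000111010) mod 2 = 0+0+0+1+0+0+0+0+0+0+0+1+0+1+0 mod 2 = 1
  s[3] = (000000011111111)·(110100000111010) mod 2 = 0+0+0+0+0+0+0+0+0+1+1+1+0+1+0 mod 2 = 0
Syndrome = 0010
Column 4 of H equals this syndrome → error at bit 4 (1-indexed).
Flip bit 4: 110100000111010 → 110000000111010
Extract data bits at positions {3,5,6,7,9,10,11,12,13,14,15}: 00000111010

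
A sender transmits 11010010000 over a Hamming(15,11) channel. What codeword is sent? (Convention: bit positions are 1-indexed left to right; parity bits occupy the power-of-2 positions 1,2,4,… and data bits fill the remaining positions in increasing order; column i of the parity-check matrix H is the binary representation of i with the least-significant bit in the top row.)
Codeword c = d · G (mod 2), d = 11010010000:
  c[0] = d·G[:,0] = (11010010000)·(11011010101) mod 2 = 1+1+0+1+0+0+1+0+0+0+0 mod 2 = 0
  c[1] = d·G[:,1] = (11010010000)·(10110110011) mod 2 = 1+0+0+1+0+0+1+0+0+0+0 mod 2 = 1
  c[2] = d·G[:,2] = (11010010000)·(10000000000) mod 2 = 1+0+0+0+0+0+0+0+0+0+0 mod 2 = 1
  c[3] = d·G[:,3] = (11010010000)·(01110001111) mod 2 = 0+1+0+1+0+0+0+0+0+0+0 mod 2 = 0
  c[4] = d·G[:,4] = (11010010000)·(01000000000) mod 2 = 0+1+0+0+0+0+0+0+0+0+0 mod 2 = 1
  c[5] = d·G[:,5] = (11010010000)·(00100000000) mod 2 = 0+0+0+0+0+0+0+0+0+0+0 mod 2 = 0
  c[6] = d·G[:,6] = (11010010000)·(00010000000) mod 2 = 0+0+0+1+0+0+0+0+0+0+0 mod 2 = 1
  c[7] = d·G[:,7] = (11010010000)·(00001111111) mod 2 = 0+0+0+0+0+0+1+0+0+0+0 mod 2 = 1
  c[8] = d·G[:,8] = (11010010000)·(00001000000) mod 2 = 0+0+0+0+0+0+0+0+0+0+0 mod 2 = 0
  c[9] = d·G[:,9] = (11010010000)·(00000100000) mod 2 = 0+0+0+0+0+0+0+0+0+0+0 mod 2 = 0
  c[10] = d·G[:,10] = (11010010000)·(00000010000) mod 2 = 0+0+0+0+0+0+1+0+0+0+0 mod 2 = 1
  c[11] = d·G[:,11] = (11010010000)·(00000001000) mod 2 = 0+0+0+0+0+0+0+0+0+0+0 mod 2 = 0
  c[12] = d·G[:,12] = (11010010000)·(00000000100) mod 2 = 0+0+0+0+0+0+0+0+0+0+0 mod 2 = 0
  c[13] = d·G[:,13] = (11010010000)·(00000000010) mod 2 = 0+0+0+0+0+0+0+0+0+0+0 mod 2 = 0
  c[14] = d·G[:,14] = (11010010000)·(00000000001) mod 2 = 0+0+0+0+0+0+0+0+0+0+0 mod 2 = 0
Codeword = 011010110010000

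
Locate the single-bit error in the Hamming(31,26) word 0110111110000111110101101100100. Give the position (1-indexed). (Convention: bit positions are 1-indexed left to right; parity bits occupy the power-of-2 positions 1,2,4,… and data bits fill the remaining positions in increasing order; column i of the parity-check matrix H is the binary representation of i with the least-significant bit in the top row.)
Syndrome s = H · r^T (mod 2), r = 0110111110000111110101101100100:
  s[0] = (1010101010101010101010101010101)·(0110111110000111110101101100100) mod 2 = 0+0+1+0+1+0+1+0+1+0+0+0+0+0+1+0+1+0+0+0+0+0+1+0+1+0+0+0+1+0+0 mod 2 = 1
  s[1] = (0110011001100110011001100110011)·(0110111110000111110101101100100) mod 2 = 0+1+1+0+0+1+1+0+0+0+0+0+0+1+1+0+0+1+0+0+0+1+1+0+0+1+0+0+0+0+0 mod 2 = 0
  s[2] = (0001111000011110000111100001111)·(0110111110000111110101101100100) mod 2 = 0+0+0+0+1+1+1+0+0+0+0+0+0+1+1+0+0+0+0+1+0+1+1+0+0+0+0+0+1+0+0 mod 2 = 1
  s[3] = (0000000111111110000000011111111)·(0110111110000111110101101100100) mod 2 = 0+0+0+0+0+0+0+1+1+0+0+0+0+1+1+0+0+0+0+0+0+0+0+0+1+1+0+0+1+0+0 mod 2 = 1
  s[4] = (0000000000000001111111111111111)·(0110111110000111110101101100100) mod 2 = 0+0+0+0+0+0+0+0+0+0+0+0+0+0+0+1+1+1+0+1+0+1+1+0+1+1+0+0+1+0+0 mod 2 = 1
Syndrome = 10111
Column i of H is the binary representation of i, so the syndrome is the binary index of the flipped bit.
Read s = 10111 with s[0] as LSB: 1·2^0 + 0·2^1 + 1·2^2 + 1·2^3 + 1·2^4 = 29.
Error is at bit position 29.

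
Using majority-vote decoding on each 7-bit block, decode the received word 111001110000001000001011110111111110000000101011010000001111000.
Split into 7-bit blocks and majority-vote each:
  block 1 = 1110011: 5 ones, 2 zeros → 1
  block 2 = 1000000: 1 ones, 6 zeros → 0
  block 3 = 1000001: 2 ones, 5 zeros → 0
  block 4 = 0111101: 5 ones, 2 zeros → 1
  block 5 = 1111111: 7 ones, 0 zeros → 1
  block 6 = 0000000: 0 ones, 7 zeros → 0
  block 7 = 1010110: 4 ones, 3 zeros → 1
  block 8 = 1000000: 1 ones, 6 zeros → 0
  block 9 = 1111000: 4 ones, 3 zeros → 1
Decoded = 100110101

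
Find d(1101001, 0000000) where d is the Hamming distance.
XOR = 1101001, count of 1s = 4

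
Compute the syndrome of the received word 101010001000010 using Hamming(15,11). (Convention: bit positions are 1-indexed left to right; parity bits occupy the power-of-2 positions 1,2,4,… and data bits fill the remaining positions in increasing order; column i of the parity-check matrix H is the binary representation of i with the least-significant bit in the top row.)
Syndrome s = H · r^T (mod 2), r = 101010001000010:
  s[0] = (101010101010101)·(101010001000010) mod 2 = 1+0+1+0+1+0+0+0+1+0+0+0+0+0+0 mod 2 = 0
  s[1] = (011001100110011)·(101010001000010) mod 2 = 0+0+1+0+0+0+0+0+0+0+0+0+0+1+0 mod 2 = 0
  s[2] = (000111100001111)·(101010001000010) mod 2 = 0+0+0+0+1+0+0+0+0+0+0+0+0+1+0 mod 2 = 0
  s[3] = (000000011111111)·(101010001000010) mod 2 = 0+0+0+0+0+0+0+0+1+0+0+0+0+1+0 mod 2 = 0
Syndrome = 0000
s = 0: no error detected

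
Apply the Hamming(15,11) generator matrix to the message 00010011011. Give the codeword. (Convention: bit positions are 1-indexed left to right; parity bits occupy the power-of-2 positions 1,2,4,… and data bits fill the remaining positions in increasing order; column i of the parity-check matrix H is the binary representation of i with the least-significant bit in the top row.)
Codeword c = d · G (mod 2), d = 00010011011:
  c[0] = d·G[:,0] = (00010011011)·(11011010101) mod 2 = 0+0+0+1+0+0+1+0+0+0+1 mod 2 = 1
  c[1] = d·G[:,1] = (00010011011)·(10110110011) mod 2 = 0+0+0+1+0+0+1+0+0+1+1 mod 2 = 0
  c[2] = d·G[:,2] = (00010011011)·(10000000000) mod 2 = 0+0+0+0+0+0+0+0+0+0+0 mod 2 = 0
  c[3] = d·G[:,3] = (00010011011)·(01110001111) mod 2 = 0+0+0+1+0+0+0+1+0+1+1 mod 2 = 0
  c[4] = d·G[:,4] = (00010011011)·(01000000000) mod 2 = 0+0+0+0+0+0+0+0+0+0+0 mod 2 = 0
  c[5] = d·G[:,5] = (00010011011)·(00100000000) mod 2 = 0+0+0+0+0+0+0+0+0+0+0 mod 2 = 0
  c[6] = d·G[:,6] = (00010011011)·(00010000000) mod 2 = 0+0+0+1+0+0+0+0+0+0+0 mod 2 = 1
  c[7] = d·G[:,7] = (00010011011)·(00001111111) mod 2 = 0+0+0+0+0+0+1+1+0+1+1 mod 2 = 0
  c[8] = d·G[:,8] = (00010011011)·(00001000000) mod 2 = 0+0+0+0+0+0+0+0+0+0+0 mod 2 = 0
  c[9] = d·G[:,9] = (00010011011)·(00000100000) mod 2 = 0+0+0+0+0+0+0+0+0+0+0 mod 2 = 0
  c[10] = d·G[:,10] = (00010011011)·(00000010000) mod 2 = 0+0+0+0+0+0+1+0+0+0+0 mod 2 = 1
  c[11] = d·G[:,11] = (00010011011)·(00000001000) mod 2 = 0+0+0+0+0+0+0+1+0+0+0 mod 2 = 1
  c[12] = d·G[:,12] = (00010011011)·(00000000100) mod 2 = 0+0+0+0+0+0+0+0+0+0+0 mod 2 = 0
  c[13] = d·G[:,13] = (00010011011)·(00000000010) mod 2 = 0+0+0+0+0+0+0+0+0+1+0 mod 2 = 1
  c[14] = d·G[:,14] = (00010011011)·(00000000001) mod 2 = 0+0+0+0+0+0+0+0+0+0+1 mod 2 = 1
Codeword = 100000100011011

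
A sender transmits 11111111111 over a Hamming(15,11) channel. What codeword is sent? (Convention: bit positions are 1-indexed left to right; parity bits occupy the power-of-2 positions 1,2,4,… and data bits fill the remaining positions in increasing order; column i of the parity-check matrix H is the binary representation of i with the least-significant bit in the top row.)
Codeword c = d · G (mod 2), d = 11111111111:
  c[0] = d·G[:,0] = (11111111111)·(11011010101) mod 2 = 1+1+0+1+1+0+1+0+1+0+1 mod 2 = 1
  c[1] = d·G[:,1] = (11111111111)·(10110110011) mod 2 = 1+0+1+1+0+1+1+0+0+1+1 mod 2 = 1
  c[2] = d·G[:,2] = (11111111111)·(10000000000) mod 2 = 1+0+0+0+0+0+0+0+0+0+0 mod 2 = 1
  c[3] = d·G[:,3] = (11111111111)·(01110001111) mod 2 = 0+1+1+1+0+0+0+1+1+1+1 mod 2 = 1
  c[4] = d·G[:,4] = (11111111111)·(01000000000) mod 2 = 0+1+0+0+0+0+0+0+0+0+0 mod 2 = 1
  c[5] = d·G[:,5] = (11111111111)·(00100000000) mod 2 = 0+0+1+0+0+0+0+0+0+0+0 mod 2 = 1
  c[6] = d·G[:,6] = (11111111111)·(00010000000) mod 2 = 0+0+0+1+0+0+0+0+0+0+0 mod 2 = 1
  c[7] = d·G[:,7] = (11111111111)·(00001111111) mod 2 = 0+0+0+0+1+1+1+1+1+1+1 mod 2 = 1
  c[8] = d·G[:,8] = (11111111111)·(00001000000) mod 2 = 0+0+0+0+1+0+0+0+0+0+0 mod 2 = 1
  c[9] = d·G[:,9] = (11111111111)·(00000100000) mod 2 = 0+0+0+0+0+1+0+0+0+0+0 mod 2 = 1
  c[10] = d·G[:,10] = (11111111111)·(00000010000) mod 2 = 0+0+0+0+0+0+1+0+0+0+0 mod 2 = 1
  c[11] = d·G[:,11] = (11111111111)·(00000001000) mod 2 = 0+0+0+0+0+0+0+1+0+0+0 mod 2 = 1
  c[12] = d·G[:,12] = (11111111111)·(00000000100) mod 2 = 0+0+0+0+0+0+0+0+1+0+0 mod 2 = 1
  c[13] = d·G[:,13] = (11111111111)·(00000000010) mod 2 = 0+0+0+0+0+0+0+0+0+1+0 mod 2 = 1
  c[14] = d·G[:,14] = (11111111111)·(00000000001) mod 2 = 0+0+0+0+0+0+0+0+0+0+1 mod 2 = 1
Codeword = 111111111111111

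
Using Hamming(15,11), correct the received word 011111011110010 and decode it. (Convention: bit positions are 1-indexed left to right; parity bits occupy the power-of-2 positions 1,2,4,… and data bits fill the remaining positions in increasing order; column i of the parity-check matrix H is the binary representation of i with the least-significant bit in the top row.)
Syndrome s = H · r^T (mod 2), r = 011111011110010:
  s[0] = (101010101010101)·(011111011110010) mod 2 = 0+0+1+0+1+0+0+0+1+0+1+0+0+0+0 mod 2 = 0
  s[1] = (011001100110011)·(011111011110010) mod 2 = 0+1+1+0+0+1+0+0+0+1+1+0+0+1+0 mod 2 = 0
  s[2] = (000111100001111)·(011111011110010) mod 2 = 0+0+0+1+1+1+0+0+0+0+0+0+0+1+0 mod 2 = 0
  s[3] = (000000011111111)·(011111011110010) mod 2 = 0+0+0+0+0+0+0+1+1+1+1+0+0+1+0 mod 2 = 1
Syndrome = 0001
Column 8 of H equals this syndrome → error at bit 8 (1-indexed).
Flip bit 8: 011111011110010 → 011111001110010
Extract data bits at positions {3,5,6,7,9,10,11,12,13,14,15}: 11101110010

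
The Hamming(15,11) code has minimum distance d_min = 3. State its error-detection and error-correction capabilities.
Detection only: up to d_min − 1 = 2 errors.
Correction: up to ⌊(d_min − 1)/2⌋ = ⌊2/2⌋ = 1 errors.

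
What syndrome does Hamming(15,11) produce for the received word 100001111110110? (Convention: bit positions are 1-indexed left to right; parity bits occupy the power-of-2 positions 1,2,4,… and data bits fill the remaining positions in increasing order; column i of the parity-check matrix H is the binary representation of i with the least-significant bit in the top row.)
Syndrome s = H · r^T (mod 2), r = 100001111110110:
  s[0] = (101010101010101)·(100001111110110) mod 2 = 1+0+0+0+0+0+1+0+1+0+1+0+1+0+0 mod 2 = 1
  s[1] = (011001100110011)·(100001111110110) mod 2 = 0+0+0+0+0+1+1+0+0+1+1+0+0+1+0 mod 2 = 1
  s[2] = (000111100001111)·(100001111110110) mod 2 = 0+0+0+0+0+1+1+0+0+0+0+0+1+1+0 mod 2 = 0
  s[3] = (000000011111111)·(100001111110110) mod 2 = 0+0+0+0+0+0+0+1+1+1+1+0+1+1+0 mod 2 = 0
Syndrome = 1100
Non-zero syndrome: error at position 3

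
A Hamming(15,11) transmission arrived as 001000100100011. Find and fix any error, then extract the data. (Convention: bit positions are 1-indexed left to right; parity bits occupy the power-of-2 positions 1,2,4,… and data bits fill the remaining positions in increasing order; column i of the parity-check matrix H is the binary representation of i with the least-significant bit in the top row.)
Syndrome s = H · r^T (mod 2), r = 001000100100011:
  s[0] = (101010101010101)·(001000100100011) mod 2 = 0+0+1+0+0+0+1+0+0+0+0+0+0+0+1 mod 2 = 1
  s[1] = (011001100110011)·(001000100100011) mod 2 = 0+0+1+0+0+0+1+0+0+1+0+0+0+1+1 mod 2 = 1
  s[2] = (000111100001111)·(001000100100011) mod 2 = 0+0+0+0+0+0+1+0+0+0+0+0+0+1+1 mod 2 = 1
  s[3] = (000000011111111)·(001000100100011) mod 2 = 0+0+0+0+0+0+0+0+0+1+0+0+0+1+1 mod 2 = 1
Syndrome = 1111
Column 15 of H equals this syndrome → error at bit 15 (1-indexed).
Flip bit 15: 001000100100011 → 001000100100010
Extract data bits at positions {3,5,6,7,9,10,11,12,13,14,15}: 10010100010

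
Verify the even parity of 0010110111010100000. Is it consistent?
Sum of all bits: 0+0+1+0+1+1+0+1+1+1+0+1+0+1+0+0+0+0+0 = 8; 8 mod 2 = 0. Result is 0 → valid parity.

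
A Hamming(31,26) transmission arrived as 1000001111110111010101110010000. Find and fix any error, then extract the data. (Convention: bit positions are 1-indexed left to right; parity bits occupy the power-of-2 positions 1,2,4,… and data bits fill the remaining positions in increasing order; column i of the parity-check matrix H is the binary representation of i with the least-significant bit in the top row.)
Syndrome s = H · r^T (mod 2), r = 1000001111110111010101110010000:
  s[0] = (1010101010101010101010101010101)·(1000001111110111010101110010000) mod 2 = 1+0+0+0+0+0+1+0+1+0+1+0+0+0+1+0+0+0+0+0+0+0+1+0+0+0+1+0+0+0+0 mod 2 = 1
  s[1] = (0110011001100110011001100110011)·(1000001111110111010101110010000) mod 2 = 0+0+0+0+0+0+1+0+0+1+1+0+0+1+1+0+0+1+0+0+0+1+1+0+0+0+1+0+0+0+0 mod 2 = 1
  s[2] = (0001111000011110000111100001111)·(1000001111110111010101110010000) mod 2 = 0+0+0+0+0+0+1+0+0+0+0+1+0+1+1+0+0+0+0+1+0+1+1+0+0+0+0+0+0+0+0 mod 2 = 1
  s[3] = (0000000111111110000000011111111)·(1000001111110111010101110010000) mod 2 = 0+0+0+0+0+0+0+1+1+1+1+1+0+1+1+0+0+0+0+0+0+0+0+1+0+0+1+0+0+0+0 mod 2 = 1
  s[4] = (0000000000000001111111111111111)·(1000001111110111010101110010000) mod 2 = 0+0+0+0+0+0+0+0+0+0+0+0+0+0+0+1+0+1+0+1+0+1+1+1+0+0+1+0+0+0+0 mod 2 = 1
Syndrome = 11111
Column 31 of H equals this syndrome → error at bit 31 (1-indexed).
Flip bit 31: 1000001111110111010101110010000 → 1000001111110111010101110010001
Extract data bits at positions {3,5,6,7,9,10,11,12,13,14,15,17,18,19,20,21,22,23,24,25,26,27,28,29,30,31}: 00011111011010101110010001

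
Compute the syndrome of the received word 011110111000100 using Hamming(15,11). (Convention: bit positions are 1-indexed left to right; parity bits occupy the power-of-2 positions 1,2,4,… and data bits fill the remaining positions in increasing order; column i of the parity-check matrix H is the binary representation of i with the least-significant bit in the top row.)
Syndrome s = H · r^T (mod 2), r = 011110111000100:
  s[0] = (101010101010101)·(011110111000100) mod 2 = 0+0+1+0+1+0+1+0+1+0+0+0+1+0+0 mod 2 = 1
  s[1] = (011001100110011)·(011110111000100) mod 2 = 0+1+1+0+0+0+1+0+0+0+0+0+0+0+0 mod 2 = 1
  s[2] = (000111100001111)·(011110111000100) mod 2 = 0+0+0+1+1+0+1+0+0+0+0+0+1+0+0 mod 2 = 0
  s[3] = (000000011111111)·(011110111000100) mod 2 = 0+0+0+0+0+0+0+1+1+0+0+0+1+0+0 mod 2 = 1
Syndrome = 1101
Non-zero syndrome: error at position 11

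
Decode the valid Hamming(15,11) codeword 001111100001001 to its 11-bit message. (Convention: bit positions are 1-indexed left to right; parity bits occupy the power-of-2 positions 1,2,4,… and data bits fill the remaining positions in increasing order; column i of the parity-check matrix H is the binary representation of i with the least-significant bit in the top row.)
Parity bits occupy power-of-2 positions; data bits are at positions {3,5,6,7,9,10,11,12,13,14,15} (1-indexed).
Extract: c[3]=1 c[5]=1 c[6]=1 c[7]=1 c[9]=0 c[10]=0 c[11]=0 c[12]=1 c[13]=0 c[14]=0 c[15]=1
Data = 11110001001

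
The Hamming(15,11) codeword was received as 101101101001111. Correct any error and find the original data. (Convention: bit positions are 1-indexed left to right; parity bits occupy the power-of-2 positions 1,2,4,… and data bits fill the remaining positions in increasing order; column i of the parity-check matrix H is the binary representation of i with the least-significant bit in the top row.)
Syndrome s = H · r^T (mod 2), r = 101101101001111:
  s[0] = (101010101010101)·(101101101001111) mod 2 = 1+0+1+0+0+0+1+0+1+0+0+0+1+0+1 mod 2 = 0
  s[1] = (011001100110011)·(101101101001111) mod 2 = 0+0+1+0+0+1+1+0+0+0+0+0+0+1+1 mod 2 = 1
  s[2] = (000111100001111)·(101101101001111) mod 2 = 0+0+0+1+0+1+1+0+0+0+0+1+1+1+1 mod 2 = 1
  s[3] = (000000011111111)·(101101101001111) mod 2 = 0+0+0+0+0+0+0+0+1+0+0+1+1+1+1 mod 2 = 1
Syndrome = 0111
Column 14 of H equals this syndrome → error at bit 14 (1-indexed).
Flip bit 14: 101101101001111 → 101101101001101
Extract data bits at positions {3,5,6,7,9,10,11,12,13,14,15}: 10111001101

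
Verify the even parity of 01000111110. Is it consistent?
Sum of all bits: 0+1+0+0+0+1+1+1+1+1+0 = 6; 6 mod 2 = 0. Result is 0 → valid parity.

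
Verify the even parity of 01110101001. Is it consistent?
Sum of all bits: 0+1+1+1+0+1+0+1+0+0+1 = 6; 6 mod 2 = 0. Result is 0 → valid parity.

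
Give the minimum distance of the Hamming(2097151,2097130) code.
d_min = 3 (every single-error-correcting Hamming code has d_min = 3).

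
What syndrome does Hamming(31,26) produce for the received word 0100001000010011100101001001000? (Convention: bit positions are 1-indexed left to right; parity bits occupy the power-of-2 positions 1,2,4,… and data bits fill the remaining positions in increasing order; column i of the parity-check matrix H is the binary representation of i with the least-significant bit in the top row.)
Syndrome s = H · r^T (mod 2), r = 0100001000010011100101001001000:
  s[0] = (1010101010101010101010101010101)·(0100001000010011100101001001000) mod 2 = 0+0+0+0+0+0+1+0+0+0+0+0+0+0+1+0+1+0+0+0+0+0+0+0+1+0+0+0+0+0+0 mod 2 = 0
  s[1] = (0110011001100110011001100110011)·(0100001000010011100101001001000) mod 2 = 0+1+0+0+0+0+1+0+0+0+0+0+0+0+1+0+0+0+0+0+0+1+0+0+0+0+0+0+0+0+0 mod 2 = 0
  s[2] = (0001111000011110000111100001111)·(0100001000010011100101001001000) mod 2 = 0+0+0+0+0+0+1+0+0+0+0+1+0+0+1+0+0+0+0+1+0+1+0+0+0+0+0+1+0+0+0 mod 2 = 0
  s[3] = (0000000111111110000000011111111)·(0100001000010011100101001001000) mod 2 = 0+0+0+0+0+0+0+0+0+0+0+1+0+0+1+0+0+0+0+0+0+0+0+0+1+0+0+1+0+0+0 mod 2 = 0
  s[4] = (0000000000000001111111111111111)·(0100001000010011100101001001000) mod 2 = 0+0+0+0+0+0+0+0+0+0+0+0+0+0+0+1+1+0+0+1+0+1+0+0+1+0+0+1+0+0+0 mod 2 = 0
Syndrome = 00000
s = 0: no error detected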